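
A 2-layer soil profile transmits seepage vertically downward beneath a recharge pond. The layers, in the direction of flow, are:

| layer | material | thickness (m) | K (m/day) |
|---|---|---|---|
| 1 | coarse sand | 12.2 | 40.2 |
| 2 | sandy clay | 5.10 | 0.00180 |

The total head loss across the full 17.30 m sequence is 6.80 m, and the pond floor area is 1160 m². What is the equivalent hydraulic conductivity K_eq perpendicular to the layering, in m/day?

Flow is perpendicular to layering, so the layers act in series and the equivalent K is the thickness-weighted harmonic mean.
Total thickness L = 12.2 + 5.10 = 17.30 m.
Σ(b_i/K_i) = 12.2/40.2 + 5.10/0.00180 = 2834 d.
K_eq = L / Σ(b_i/K_i) = 17.30 / 2834 = 0.006105 m/day.

0.00611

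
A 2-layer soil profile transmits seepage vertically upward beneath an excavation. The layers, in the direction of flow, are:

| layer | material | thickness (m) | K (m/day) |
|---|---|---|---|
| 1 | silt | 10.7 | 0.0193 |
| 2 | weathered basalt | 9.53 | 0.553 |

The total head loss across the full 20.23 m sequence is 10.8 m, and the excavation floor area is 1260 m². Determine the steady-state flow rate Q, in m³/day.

Flow is perpendicular to layering, so the layers act in series and the equivalent K is the thickness-weighted harmonic mean.
Total thickness L = 10.7 + 9.53 = 20.23 m.
Σ(b_i/K_i) = 10.7/0.0193 + 9.53/0.553 = 571.6 d.
K_eq = L / Σ(b_i/K_i) = 20.23 / 571.6 = 0.03539 m/day.
Q = K_eq · A · (Δh/L) = 0.03539 × 1260 × (10.8/20.23) = 23.81 m³/day.

23.8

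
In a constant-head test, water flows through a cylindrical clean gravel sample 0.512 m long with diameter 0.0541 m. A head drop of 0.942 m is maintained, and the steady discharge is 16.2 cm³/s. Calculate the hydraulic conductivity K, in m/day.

Cross-sectional area A = π·(d/2)² = π × (0.0541/2)² = 0.002299 m².
Convert discharge: 16.2 cm³/s = 1.620e-05 m³/s.
Darcy's law rearranged: K = Q·L / (A·Δh) = 1.620e-05 × 0.512 / (0.002299 × 0.942) = 0.003830 m/s = 331.0 m/day.

331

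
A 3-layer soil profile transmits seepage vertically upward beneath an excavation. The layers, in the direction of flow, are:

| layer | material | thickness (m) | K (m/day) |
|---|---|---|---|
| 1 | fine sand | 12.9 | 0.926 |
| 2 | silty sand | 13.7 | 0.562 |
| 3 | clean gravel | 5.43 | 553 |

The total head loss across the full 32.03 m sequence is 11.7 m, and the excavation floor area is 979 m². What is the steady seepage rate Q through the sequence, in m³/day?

Flow is perpendicular to layering, so the layers act in series and the equivalent K is the thickness-weighted harmonic mean.
Total thickness L = 12.9 + 13.7 + 5.43 = 32.03 m.
Σ(b_i/K_i) = 12.9/0.926 + 13.7/0.562 + 5.43/553 = 38.32 d.
K_eq = L / Σ(b_i/K_i) = 32.03 / 38.32 = 0.8359 m/day.
Q = K_eq · A · (Δh/L) = 0.8359 × 979 × (11.7/32.03) = 298.9 m³/day.

299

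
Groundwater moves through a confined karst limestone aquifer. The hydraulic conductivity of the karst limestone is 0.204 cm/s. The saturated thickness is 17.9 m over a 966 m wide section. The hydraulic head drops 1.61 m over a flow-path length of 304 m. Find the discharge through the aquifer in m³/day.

16100

Convert K: 0.204 cm/s × 864 = 176.3 m/day.
Cross-sectional area A = 966 × 17.9 = 17291 m².
Hydraulic gradient i = Δh / L = 1.61 / 304 = 0.005296.
Darcy's law: Q = K · A · i = 176.3 × 17291 × 0.005296 = 16141 m³/day.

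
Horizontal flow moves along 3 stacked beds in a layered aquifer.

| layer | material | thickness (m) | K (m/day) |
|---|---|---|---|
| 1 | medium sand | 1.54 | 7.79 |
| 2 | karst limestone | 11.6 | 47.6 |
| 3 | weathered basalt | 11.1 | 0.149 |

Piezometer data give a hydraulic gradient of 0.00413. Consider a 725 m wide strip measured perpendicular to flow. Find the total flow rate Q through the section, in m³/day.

1690

Flow is parallel to layering, so each bed carries its own Darcy discharge and the transmissivities add.
Σ(K_i·b_i) = 7.79×1.54 + 47.6×11.6 + 0.149×11.1 = 565.8 m²/day.
Hydraulic gradient i = 0.00413.
Q = Σ(K_i·b_i) · W · i = 565.8 × 725 × 0.004130 = 1694 m³/day.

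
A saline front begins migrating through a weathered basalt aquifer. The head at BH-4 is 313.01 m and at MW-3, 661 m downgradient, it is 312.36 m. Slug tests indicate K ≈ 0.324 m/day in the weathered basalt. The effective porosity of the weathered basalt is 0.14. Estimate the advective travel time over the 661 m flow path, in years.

795

Hydraulic gradient i = (313.01 − 312.36) / 661 = 0.65 / 661 = 0.0009834.
Darcy flux q = K · i = 0.3240 × 0.0009834 = 0.0003186 m/day.
Seepage velocity v = q / n_e = 0.0003186 / 0.14 = 0.002276 m/day.
Travel time t = L / v = 661 / 0.002276 = 2.905e+05 days = 795.2 years.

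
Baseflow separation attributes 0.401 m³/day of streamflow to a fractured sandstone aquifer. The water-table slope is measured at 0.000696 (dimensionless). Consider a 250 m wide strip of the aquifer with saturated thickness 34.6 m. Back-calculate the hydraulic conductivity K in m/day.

Cross-sectional area A = 250 × 34.6 = 8650 m².
Hydraulic gradient i = 0.000696.
From Q = K·A·i, K = Q / (A·i) = 0.401 / (8650 × 0.0006960) = 0.06661 m/day.

0.0666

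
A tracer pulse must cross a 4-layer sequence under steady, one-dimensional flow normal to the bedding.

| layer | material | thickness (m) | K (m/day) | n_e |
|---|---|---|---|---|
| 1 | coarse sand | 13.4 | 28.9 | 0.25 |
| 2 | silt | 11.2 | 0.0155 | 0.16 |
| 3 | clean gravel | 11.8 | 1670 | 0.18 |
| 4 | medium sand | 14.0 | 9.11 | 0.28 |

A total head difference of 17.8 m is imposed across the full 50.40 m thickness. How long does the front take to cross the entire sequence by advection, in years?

1.25

With flow normal to the layers, continuity requires the same specific discharge q through every layer.
Σ(b_i/K_i) = 13.4/28.9 + 11.2/0.0155 + 11.8/1670 + 14.0/9.11 = 724.6 d.
q = Δh / Σ(b_i/K_i) = 17.8 / 724.6 = 0.02457 m/day.
In each layer the seepage velocity is v_i = q/n_i, so the layer transit time is t_i = b_i·n_i / q:
  layer 1 (coarse sand): t_1 = 13.4 × 0.25 / 0.02457 = 136.4 d
  layer 2 (silt): t_2 = 11.2 × 0.16 / 0.02457 = 72.95 d
  layer 3 (clean gravel): t_3 = 11.8 × 0.18 / 0.02457 = 86.46 d
  layer 4 (medium sand): t_4 = 14.0 × 0.28 / 0.02457 = 159.6 d
Total t = Σ t_i = 455.4 days = 1.247 years.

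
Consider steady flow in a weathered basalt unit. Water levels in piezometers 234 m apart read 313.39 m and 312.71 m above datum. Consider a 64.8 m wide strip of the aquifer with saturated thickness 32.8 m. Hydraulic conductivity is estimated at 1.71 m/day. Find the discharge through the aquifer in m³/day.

10.6

Cross-sectional area A = 64.8 × 32.8 = 2125 m².
Hydraulic gradient i = (313.39 − 312.71) / 234 = 0.68 / 234 = 0.002906.
Darcy's law: Q = K · A · i = 1.710 × 2125 × 0.002906 = 10.56 m³/day.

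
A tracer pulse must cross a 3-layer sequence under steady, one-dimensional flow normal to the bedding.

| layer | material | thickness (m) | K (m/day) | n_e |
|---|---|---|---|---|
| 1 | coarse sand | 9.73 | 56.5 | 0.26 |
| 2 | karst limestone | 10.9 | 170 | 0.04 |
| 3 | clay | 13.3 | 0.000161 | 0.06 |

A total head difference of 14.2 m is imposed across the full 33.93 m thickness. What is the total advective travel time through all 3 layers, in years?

With flow normal to the layers, continuity requires the same specific discharge q through every layer.
Σ(b_i/K_i) = 9.73/56.5 + 10.9/170 + 13.3/0.000161 = 82609 d.
q = Δh / Σ(b_i/K_i) = 14.2 / 82609 = 0.0001719 m/day.
In each layer the seepage velocity is v_i = q/n_i, so the layer transit time is t_i = b_i·n_i / q:
  layer 1 (coarse sand): t_1 = 9.73 × 0.26 / 0.0001719 = 14717 d
  layer 2 (karst limestone): t_2 = 10.9 × 0.04 / 0.0001719 = 2536 d
  layer 3 (clay): t_3 = 13.3 × 0.06 / 0.0001719 = 4642 d
Total t = Σ t_i = 21896 days = 59.95 years.

59.9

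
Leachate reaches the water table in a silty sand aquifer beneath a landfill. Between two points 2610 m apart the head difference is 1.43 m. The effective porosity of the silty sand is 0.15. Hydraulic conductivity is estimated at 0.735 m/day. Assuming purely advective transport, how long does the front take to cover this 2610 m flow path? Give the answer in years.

Hydraulic gradient i = Δh / L = 1.43 / 2610 = 0.0005479.
Darcy flux q = K · i = 0.7350 × 0.0005479 = 0.0004027 m/day.
Seepage velocity v = q / n_e = 0.0004027 / 0.15 = 0.002685 m/day.
Travel time t = L / v = 2610 / 0.002685 = 9.722e+05 days = 2662 years.

2660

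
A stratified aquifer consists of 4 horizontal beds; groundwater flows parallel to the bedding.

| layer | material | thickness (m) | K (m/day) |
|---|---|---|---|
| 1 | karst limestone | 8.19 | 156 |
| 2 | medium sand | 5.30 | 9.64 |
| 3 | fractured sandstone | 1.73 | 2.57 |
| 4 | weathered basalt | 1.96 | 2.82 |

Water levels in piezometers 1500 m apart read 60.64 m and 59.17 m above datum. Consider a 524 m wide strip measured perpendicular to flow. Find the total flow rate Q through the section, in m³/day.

687

Flow is parallel to layering, so each bed carries its own Darcy discharge and the transmissivities add.
Σ(K_i·b_i) = 156×8.19 + 9.64×5.30 + 2.57×1.73 + 2.82×1.96 = 1339 m²/day.
Hydraulic gradient i = (60.64 − 59.17) / 1500 = 1.47 / 1500 = 0.0009800.
Q = Σ(K_i·b_i) · W · i = 1339 × 524 × 0.0009800 = 687.5 m³/day.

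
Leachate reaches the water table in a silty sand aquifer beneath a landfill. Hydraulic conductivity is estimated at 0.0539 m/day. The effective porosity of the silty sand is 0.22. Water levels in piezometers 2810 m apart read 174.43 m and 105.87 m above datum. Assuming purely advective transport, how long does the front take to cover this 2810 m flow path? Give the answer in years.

Hydraulic gradient i = (174.43 − 105.87) / 2810 = 68.56 / 2810 = 0.02440.
Darcy flux q = K · i = 0.05390 × 0.02440 = 0.001315 m/day.
Seepage velocity v = q / n_e = 0.001315 / 0.22 = 0.005978 m/day.
Travel time t = L / v = 2810 / 0.005978 = 4.701e+05 days = 1287 years.

1290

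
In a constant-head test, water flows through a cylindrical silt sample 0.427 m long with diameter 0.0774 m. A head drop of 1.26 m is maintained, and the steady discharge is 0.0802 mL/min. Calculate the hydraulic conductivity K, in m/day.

Cross-sectional area A = π·(d/2)² = π × (0.0774/2)² = 0.004705 m².
Convert discharge: 0.0802 mL/min = 1.337e-09 m³/s.
Darcy's law rearranged: K = Q·L / (A·Δh) = 1.337e-09 × 0.427 / (0.004705 × 1.26) = 9.627e-08 m/s = 0.008318 m/day.

0.00832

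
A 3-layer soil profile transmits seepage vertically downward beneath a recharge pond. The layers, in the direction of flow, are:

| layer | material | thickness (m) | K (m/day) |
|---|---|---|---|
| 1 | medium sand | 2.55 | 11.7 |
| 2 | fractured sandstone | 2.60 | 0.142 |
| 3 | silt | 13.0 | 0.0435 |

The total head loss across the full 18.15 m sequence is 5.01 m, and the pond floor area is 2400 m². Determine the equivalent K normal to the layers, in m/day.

Flow is perpendicular to layering, so the layers act in series and the equivalent K is the thickness-weighted harmonic mean.
Total thickness L = 2.55 + 2.60 + 13.0 = 18.15 m.
Σ(b_i/K_i) = 2.55/11.7 + 2.60/0.142 + 13.0/0.0435 = 317.4 d.
K_eq = L / Σ(b_i/K_i) = 18.15 / 317.4 = 0.05719 m/day.

0.0572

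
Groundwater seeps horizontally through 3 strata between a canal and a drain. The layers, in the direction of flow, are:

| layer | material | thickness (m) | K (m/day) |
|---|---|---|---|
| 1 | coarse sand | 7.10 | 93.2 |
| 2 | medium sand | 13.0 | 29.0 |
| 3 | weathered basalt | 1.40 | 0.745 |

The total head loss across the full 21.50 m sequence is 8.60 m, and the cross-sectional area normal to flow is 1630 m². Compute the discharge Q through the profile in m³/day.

Flow is perpendicular to layering, so the layers act in series and the equivalent K is the thickness-weighted harmonic mean.
Total thickness L = 7.10 + 13.0 + 1.40 = 21.50 m.
Σ(b_i/K_i) = 7.10/93.2 + 13.0/29.0 + 1.40/0.745 = 2.404 d.
K_eq = L / Σ(b_i/K_i) = 21.50 / 2.404 = 8.945 m/day.
Q = K_eq · A · (Δh/L) = 8.945 × 1630 × (8.60/21.50) = 5832 m³/day.

5830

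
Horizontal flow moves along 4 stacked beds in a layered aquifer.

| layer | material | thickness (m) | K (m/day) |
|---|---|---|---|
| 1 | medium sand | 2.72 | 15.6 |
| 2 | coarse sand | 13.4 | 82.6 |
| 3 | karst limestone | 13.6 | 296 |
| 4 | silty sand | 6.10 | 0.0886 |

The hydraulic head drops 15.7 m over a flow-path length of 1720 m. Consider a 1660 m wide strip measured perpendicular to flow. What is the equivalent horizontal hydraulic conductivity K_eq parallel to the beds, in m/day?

144

Flow is parallel to layering, so each bed carries its own Darcy discharge and the transmissivities add.
Σ(K_i·b_i) = 15.6×2.72 + 82.6×13.4 + 296×13.6 + 0.0886×6.10 = 5175 m²/day.
Total thickness b = 35.82 m, so K_eq = Σ(K_i·b_i)/b = 144.5 m/day.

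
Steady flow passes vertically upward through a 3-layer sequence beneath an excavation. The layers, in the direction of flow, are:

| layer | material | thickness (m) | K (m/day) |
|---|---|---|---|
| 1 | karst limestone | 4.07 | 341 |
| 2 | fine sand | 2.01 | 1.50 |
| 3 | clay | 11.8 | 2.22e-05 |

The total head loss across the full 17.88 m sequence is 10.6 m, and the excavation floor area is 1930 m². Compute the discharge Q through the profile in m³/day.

0.0385

Flow is perpendicular to layering, so the layers act in series and the equivalent K is the thickness-weighted harmonic mean.
Total thickness L = 4.07 + 2.01 + 11.8 = 17.88 m.
Σ(b_i/K_i) = 4.07/341 + 2.01/1.50 + 11.8/2.22e-05 = 5.315e+05 d.
K_eq = L / Σ(b_i/K_i) = 17.88 / 5.315e+05 = 3.364e-05 m/day.
Q = K_eq · A · (Δh/L) = 3.364e-05 × 1930 × (10.6/17.88) = 0.03849 m³/day.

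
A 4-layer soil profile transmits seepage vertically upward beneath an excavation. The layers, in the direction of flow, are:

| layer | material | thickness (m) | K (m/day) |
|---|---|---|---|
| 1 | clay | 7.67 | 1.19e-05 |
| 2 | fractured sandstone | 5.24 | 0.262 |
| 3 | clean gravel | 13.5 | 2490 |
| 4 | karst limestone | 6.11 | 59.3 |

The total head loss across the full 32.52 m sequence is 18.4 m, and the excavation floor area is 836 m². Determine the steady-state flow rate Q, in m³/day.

Flow is perpendicular to layering, so the layers act in series and the equivalent K is the thickness-weighted harmonic mean.
Total thickness L = 7.67 + 5.24 + 13.5 + 6.11 = 32.52 m.
Σ(b_i/K_i) = 7.67/1.19e-05 + 5.24/0.262 + 13.5/2490 + 6.11/59.3 = 6.446e+05 d.
K_eq = L / Σ(b_i/K_i) = 32.52 / 6.446e+05 = 5.045e-05 m/day.
Q = K_eq · A · (Δh/L) = 5.045e-05 × 836 × (18.4/32.52) = 0.02387 m³/day.

0.0239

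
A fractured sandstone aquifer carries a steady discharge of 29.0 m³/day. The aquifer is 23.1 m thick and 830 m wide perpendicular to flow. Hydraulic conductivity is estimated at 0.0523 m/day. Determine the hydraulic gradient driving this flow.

Cross-sectional area A = 830 × 23.1 = 19173 m².
From Q = K·A·i, i = Q / (K·A) = 29.0 / (0.05230 × 19173) = 0.02892.

0.0289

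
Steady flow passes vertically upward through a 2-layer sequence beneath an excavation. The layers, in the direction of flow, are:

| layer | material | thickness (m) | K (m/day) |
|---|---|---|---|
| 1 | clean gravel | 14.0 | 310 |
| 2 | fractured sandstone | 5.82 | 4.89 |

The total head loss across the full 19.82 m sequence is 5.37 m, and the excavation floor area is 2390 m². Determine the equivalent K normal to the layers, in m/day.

16.0

Flow is perpendicular to layering, so the layers act in series and the equivalent K is the thickness-weighted harmonic mean.
Total thickness L = 14.0 + 5.82 = 19.82 m.
Σ(b_i/K_i) = 14.0/310 + 5.82/4.89 = 1.235 d.
K_eq = L / Σ(b_i/K_i) = 19.82 / 1.235 = 16.04 m/day.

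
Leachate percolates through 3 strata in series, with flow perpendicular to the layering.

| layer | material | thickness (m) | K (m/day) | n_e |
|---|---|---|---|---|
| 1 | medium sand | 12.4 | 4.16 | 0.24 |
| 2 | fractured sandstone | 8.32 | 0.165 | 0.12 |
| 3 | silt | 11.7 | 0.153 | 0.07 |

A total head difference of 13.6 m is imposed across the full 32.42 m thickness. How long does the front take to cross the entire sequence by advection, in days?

45.8

With flow normal to the layers, continuity requires the same specific discharge q through every layer.
Σ(b_i/K_i) = 12.4/4.16 + 8.32/0.165 + 11.7/0.153 = 129.9 d.
q = Δh / Σ(b_i/K_i) = 13.6 / 129.9 = 0.1047 m/day.
In each layer the seepage velocity is v_i = q/n_i, so the layer transit time is t_i = b_i·n_i / q:
  layer 1 (medium sand): t_1 = 12.4 × 0.24 / 0.1047 = 28.42 d
  layer 2 (fractured sandstone): t_2 = 8.32 × 0.12 / 0.1047 = 9.534 d
  layer 3 (silt): t_3 = 11.7 × 0.07 / 0.1047 = 7.821 d
Total t = Σ t_i = 45.78 days.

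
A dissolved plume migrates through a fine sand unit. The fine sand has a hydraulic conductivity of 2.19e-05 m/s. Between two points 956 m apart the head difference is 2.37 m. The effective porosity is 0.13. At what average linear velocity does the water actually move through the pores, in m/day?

Convert K: 2.19e-05 m/s × 86400 = 1.892 m/day.
Hydraulic gradient i = Δh / L = 2.37 / 956 = 0.002479.
Darcy flux q = K · i = 1.892 × 0.002479 = 0.004691 m/day.
Seepage velocity v = q / n_e = 0.004691 / 0.13 = 0.03608 m/day.

0.0361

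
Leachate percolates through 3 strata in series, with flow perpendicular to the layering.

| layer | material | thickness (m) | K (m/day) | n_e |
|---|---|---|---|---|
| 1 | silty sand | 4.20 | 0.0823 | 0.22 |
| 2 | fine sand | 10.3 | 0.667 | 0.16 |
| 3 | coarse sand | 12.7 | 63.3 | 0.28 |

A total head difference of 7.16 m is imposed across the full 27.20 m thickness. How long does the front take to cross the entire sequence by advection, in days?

57.1

With flow normal to the layers, continuity requires the same specific discharge q through every layer.
Σ(b_i/K_i) = 4.20/0.0823 + 10.3/0.667 + 12.7/63.3 = 66.68 d.
q = Δh / Σ(b_i/K_i) = 7.16 / 66.68 = 0.1074 m/day.
In each layer the seepage velocity is v_i = q/n_i, so the layer transit time is t_i = b_i·n_i / q:
  layer 1 (silty sand): t_1 = 4.20 × 0.22 / 0.1074 = 8.605 d
  layer 2 (fine sand): t_2 = 10.3 × 0.16 / 0.1074 = 15.35 d
  layer 3 (coarse sand): t_3 = 12.7 × 0.28 / 0.1074 = 33.11 d
Total t = Σ t_i = 57.07 days.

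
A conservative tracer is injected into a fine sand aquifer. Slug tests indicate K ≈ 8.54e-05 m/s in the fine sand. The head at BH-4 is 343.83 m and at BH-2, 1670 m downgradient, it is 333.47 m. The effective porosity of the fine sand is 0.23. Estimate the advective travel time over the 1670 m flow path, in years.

23.0

Convert K: 8.54e-05 m/s × 86400 = 7.379 m/day.
Hydraulic gradient i = (343.83 − 333.47) / 1670 = 10.36 / 1670 = 0.006204.
Darcy flux q = K · i = 7.379 × 0.006204 = 0.04577 m/day.
Seepage velocity v = q / n_e = 0.04577 / 0.23 = 0.1990 m/day.
Travel time t = L / v = 1670 / 0.1990 = 8391 days = 22.97 years.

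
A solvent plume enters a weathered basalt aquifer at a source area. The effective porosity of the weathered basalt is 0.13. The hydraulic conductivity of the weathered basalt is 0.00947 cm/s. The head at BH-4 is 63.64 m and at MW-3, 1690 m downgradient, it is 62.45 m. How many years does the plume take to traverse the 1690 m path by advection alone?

Convert K: 0.00947 cm/s × 864 = 8.182 m/day.
Hydraulic gradient i = (63.64 − 62.45) / 1690 = 1.19 / 1690 = 0.0007041.
Darcy flux q = K · i = 8.182 × 0.0007041 = 0.005761 m/day.
Seepage velocity v = q / n_e = 0.005761 / 0.13 = 0.04432 m/day.
Travel time t = L / v = 1690 / 0.04432 = 38133 days = 104.4 years.

104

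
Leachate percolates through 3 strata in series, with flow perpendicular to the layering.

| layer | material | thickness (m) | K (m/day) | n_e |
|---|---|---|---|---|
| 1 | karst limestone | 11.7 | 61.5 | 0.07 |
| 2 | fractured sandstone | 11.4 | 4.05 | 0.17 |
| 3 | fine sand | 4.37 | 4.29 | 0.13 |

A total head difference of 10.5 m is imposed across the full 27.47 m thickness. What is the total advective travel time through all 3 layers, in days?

1.27

With flow normal to the layers, continuity requires the same specific discharge q through every layer.
Σ(b_i/K_i) = 11.7/61.5 + 11.4/4.05 + 4.37/4.29 = 4.024 d.
q = Δh / Σ(b_i/K_i) = 10.5 / 4.024 = 2.610 m/day.
In each layer the seepage velocity is v_i = q/n_i, so the layer transit time is t_i = b_i·n_i / q:
  layer 1 (karst limestone): t_1 = 11.7 × 0.07 / 2.610 = 0.3138 d
  layer 2 (fractured sandstone): t_2 = 11.4 × 0.17 / 2.610 = 0.7427 d
  layer 3 (fine sand): t_3 = 4.37 × 0.13 / 2.610 = 0.2177 d
Total t = Σ t_i = 1.274 days.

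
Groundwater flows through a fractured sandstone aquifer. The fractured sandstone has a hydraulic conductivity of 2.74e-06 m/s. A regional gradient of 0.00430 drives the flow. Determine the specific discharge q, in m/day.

0.00102

Convert K: 2.74e-06 m/s × 86400 = 0.2367 m/day.
Hydraulic gradient i = 0.00430.
Specific discharge q = K · i = 0.2367 × 0.004300 = 0.001018 m/day.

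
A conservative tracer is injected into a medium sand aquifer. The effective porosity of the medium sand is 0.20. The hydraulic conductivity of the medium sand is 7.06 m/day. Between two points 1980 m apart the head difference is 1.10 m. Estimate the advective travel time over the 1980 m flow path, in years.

276

Hydraulic gradient i = Δh / L = 1.10 / 1980 = 0.0005556.
Darcy flux q = K · i = 7.060 × 0.0005556 = 0.003922 m/day.
Seepage velocity v = q / n_e = 0.003922 / 0.20 = 0.01961 m/day.
Travel time t = L / v = 1980 / 0.01961 = 1.010e+05 days = 276.4 years.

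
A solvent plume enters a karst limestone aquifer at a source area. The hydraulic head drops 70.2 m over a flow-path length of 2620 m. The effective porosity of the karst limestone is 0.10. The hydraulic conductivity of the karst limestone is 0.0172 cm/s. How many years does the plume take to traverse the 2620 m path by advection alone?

1.80

Convert K: 0.0172 cm/s × 864 = 14.86 m/day.
Hydraulic gradient i = Δh / L = 70.2 / 2620 = 0.02679.
Darcy flux q = K · i = 14.86 × 0.02679 = 0.3982 m/day.
Seepage velocity v = q / n_e = 0.3982 / 0.10 = 3.982 m/day.
Travel time t = L / v = 2620 / 3.982 = 658.0 days = 1.801 years.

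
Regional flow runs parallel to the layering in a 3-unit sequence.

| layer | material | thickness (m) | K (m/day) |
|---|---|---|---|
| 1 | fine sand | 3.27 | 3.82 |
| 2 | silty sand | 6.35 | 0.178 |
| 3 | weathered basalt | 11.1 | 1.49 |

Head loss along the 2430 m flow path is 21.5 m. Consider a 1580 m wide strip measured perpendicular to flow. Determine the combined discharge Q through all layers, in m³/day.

422

Flow is parallel to layering, so each bed carries its own Darcy discharge and the transmissivities add.
Σ(K_i·b_i) = 3.82×3.27 + 0.178×6.35 + 1.49×11.1 = 30.16 m²/day.
Hydraulic gradient i = Δh / L = 21.5 / 2430 = 0.008848.
Q = Σ(K_i·b_i) · W · i = 30.16 × 1580 × 0.008848 = 421.6 m³/day.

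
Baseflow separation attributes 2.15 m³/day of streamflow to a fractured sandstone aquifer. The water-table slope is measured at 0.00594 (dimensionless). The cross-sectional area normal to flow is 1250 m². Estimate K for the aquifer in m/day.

Hydraulic gradient i = 0.00594.
From Q = K·A·i, K = Q / (A·i) = 2.15 / (1250 × 0.005940) = 0.2896 m/day.

0.290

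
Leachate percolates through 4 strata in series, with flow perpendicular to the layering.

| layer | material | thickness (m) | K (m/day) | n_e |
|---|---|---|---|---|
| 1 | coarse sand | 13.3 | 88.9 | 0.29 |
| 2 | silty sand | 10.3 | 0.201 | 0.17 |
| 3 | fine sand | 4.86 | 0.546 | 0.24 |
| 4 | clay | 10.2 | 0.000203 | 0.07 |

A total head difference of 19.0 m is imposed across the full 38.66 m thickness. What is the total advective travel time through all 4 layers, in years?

With flow normal to the layers, continuity requires the same specific discharge q through every layer.
Σ(b_i/K_i) = 13.3/88.9 + 10.3/0.201 + 4.86/0.546 + 10.2/0.000203 = 50307 d.
q = Δh / Σ(b_i/K_i) = 19.0 / 50307 = 0.0003777 m/day.
In each layer the seepage velocity is v_i = q/n_i, so the layer transit time is t_i = b_i·n_i / q:
  layer 1 (coarse sand): t_1 = 13.3 × 0.29 / 0.0003777 = 10212 d
  layer 2 (silty sand): t_2 = 10.3 × 0.17 / 0.0003777 = 4636 d
  layer 3 (fine sand): t_3 = 4.86 × 0.24 / 0.0003777 = 3088 d
  layer 4 (clay): t_4 = 10.2 × 0.07 / 0.0003777 = 1890 d
Total t = Σ t_i = 19827 days = 54.28 years.

54.3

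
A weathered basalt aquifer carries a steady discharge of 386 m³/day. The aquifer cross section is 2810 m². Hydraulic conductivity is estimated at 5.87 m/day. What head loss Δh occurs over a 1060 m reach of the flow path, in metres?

24.8

From Q = K·A·i, i = Q / (K·A) = 386 / (5.870 × 2810) = 0.02340.
Head loss Δh = i · L = 0.02340 × 1060 = 24.81 m.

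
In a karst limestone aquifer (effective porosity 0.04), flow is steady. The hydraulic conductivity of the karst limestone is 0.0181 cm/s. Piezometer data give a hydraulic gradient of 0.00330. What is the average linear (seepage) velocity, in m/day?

Convert K: 0.0181 cm/s × 864 = 15.64 m/day.
Hydraulic gradient i = 0.00330.
Darcy flux q = K · i = 15.64 × 0.003300 = 0.05161 m/day.
Seepage velocity v = q / n_e = 0.05161 / 0.04 = 1.290 m/day.

1.29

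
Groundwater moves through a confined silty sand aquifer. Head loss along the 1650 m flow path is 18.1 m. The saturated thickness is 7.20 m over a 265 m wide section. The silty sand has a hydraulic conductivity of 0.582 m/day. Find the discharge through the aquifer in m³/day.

Cross-sectional area A = 265 × 7.20 = 1908 m².
Hydraulic gradient i = Δh / L = 18.1 / 1650 = 0.01097.
Darcy's law: Q = K · A · i = 0.5820 × 1908 × 0.01097 = 12.18 m³/day.

12.2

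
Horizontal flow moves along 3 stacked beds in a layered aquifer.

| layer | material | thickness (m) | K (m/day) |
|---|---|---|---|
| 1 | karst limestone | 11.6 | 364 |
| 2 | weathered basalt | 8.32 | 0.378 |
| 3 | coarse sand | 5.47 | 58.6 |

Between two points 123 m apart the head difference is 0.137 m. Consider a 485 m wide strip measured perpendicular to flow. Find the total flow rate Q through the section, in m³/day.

Flow is parallel to layering, so each bed carries its own Darcy discharge and the transmissivities add.
Σ(K_i·b_i) = 364×11.6 + 0.378×8.32 + 58.6×5.47 = 4546 m²/day.
Hydraulic gradient i = Δh / L = 0.137 / 123 = 0.001114.
Q = Σ(K_i·b_i) · W · i = 4546 × 485 × 0.001114 = 2456 m³/day.

2460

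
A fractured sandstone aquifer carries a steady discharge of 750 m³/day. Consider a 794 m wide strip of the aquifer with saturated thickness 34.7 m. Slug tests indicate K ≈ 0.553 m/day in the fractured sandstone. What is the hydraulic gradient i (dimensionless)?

Cross-sectional area A = 794 × 34.7 = 27552 m².
From Q = K·A·i, i = Q / (K·A) = 750 / (0.5530 × 27552) = 0.04923.

0.0492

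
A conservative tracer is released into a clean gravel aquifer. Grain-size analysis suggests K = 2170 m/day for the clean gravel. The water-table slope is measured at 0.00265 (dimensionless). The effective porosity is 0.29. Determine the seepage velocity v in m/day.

Hydraulic gradient i = 0.00265.
Darcy flux q = K · i = 2170 × 0.002650 = 5.750 m/day.
Seepage velocity v = q / n_e = 5.750 / 0.29 = 19.83 m/day.

19.8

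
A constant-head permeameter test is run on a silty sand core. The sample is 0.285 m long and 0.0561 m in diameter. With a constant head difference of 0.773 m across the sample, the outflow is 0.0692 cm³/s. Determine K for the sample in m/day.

0.892

Cross-sectional area A = π·(d/2)² = π × (0.0561/2)² = 0.002472 m².
Convert discharge: 0.0692 cm³/s = 6.920e-08 m³/s.
Darcy's law rearranged: K = Q·L / (A·Δh) = 6.920e-08 × 0.285 / (0.002472 × 0.773) = 1.032e-05 m/s = 0.8918 m/day.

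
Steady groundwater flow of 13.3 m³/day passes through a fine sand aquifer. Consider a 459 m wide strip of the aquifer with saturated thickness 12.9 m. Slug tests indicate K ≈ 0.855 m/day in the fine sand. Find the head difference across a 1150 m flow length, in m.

Cross-sectional area A = 459 × 12.9 = 5921 m².
From Q = K·A·i, i = Q / (K·A) = 13.3 / (0.8550 × 5921) = 0.002627.
Head loss Δh = i · L = 0.002627 × 1150 = 3.021 m.

3.02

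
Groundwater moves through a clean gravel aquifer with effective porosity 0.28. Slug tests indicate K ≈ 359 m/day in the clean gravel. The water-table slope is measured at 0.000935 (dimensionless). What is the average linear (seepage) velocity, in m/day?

1.20

Hydraulic gradient i = 0.000935.
Darcy flux q = K · i = 359.0 × 0.0009350 = 0.3357 m/day.
Seepage velocity v = q / n_e = 0.3357 / 0.28 = 1.199 m/day.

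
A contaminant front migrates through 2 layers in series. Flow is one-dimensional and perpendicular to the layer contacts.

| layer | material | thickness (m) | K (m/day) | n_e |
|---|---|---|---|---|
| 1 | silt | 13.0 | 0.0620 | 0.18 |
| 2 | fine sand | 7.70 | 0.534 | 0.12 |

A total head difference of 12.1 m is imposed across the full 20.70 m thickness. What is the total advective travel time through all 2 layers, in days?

With flow normal to the layers, continuity requires the same specific discharge q through every layer.
Σ(b_i/K_i) = 13.0/0.0620 + 7.70/0.534 = 224.1 d.
q = Δh / Σ(b_i/K_i) = 12.1 / 224.1 = 0.05399 m/day.
In each layer the seepage velocity is v_i = q/n_i, so the layer transit time is t_i = b_i·n_i / q:
  layer 1 (silt): t_1 = 13.0 × 0.18 / 0.05399 = 43.34 d
  layer 2 (fine sand): t_2 = 7.70 × 0.12 / 0.05399 = 17.11 d
Total t = Σ t_i = 60.45 days.

60.5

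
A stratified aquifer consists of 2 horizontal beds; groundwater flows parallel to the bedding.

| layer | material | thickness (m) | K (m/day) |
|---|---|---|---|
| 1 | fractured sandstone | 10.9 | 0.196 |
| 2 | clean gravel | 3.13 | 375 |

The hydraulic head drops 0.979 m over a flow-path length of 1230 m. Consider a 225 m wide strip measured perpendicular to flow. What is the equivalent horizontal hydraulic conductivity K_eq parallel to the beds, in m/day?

83.8

Flow is parallel to layering, so each bed carries its own Darcy discharge and the transmissivities add.
Σ(K_i·b_i) = 0.196×10.9 + 375×3.13 = 1176 m²/day.
Total thickness b = 14.03 m, so K_eq = Σ(K_i·b_i)/b = 83.81 m/day.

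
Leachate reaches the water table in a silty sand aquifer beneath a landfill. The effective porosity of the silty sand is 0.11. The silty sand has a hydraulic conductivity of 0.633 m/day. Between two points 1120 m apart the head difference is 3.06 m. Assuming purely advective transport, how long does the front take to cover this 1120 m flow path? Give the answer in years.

Hydraulic gradient i = Δh / L = 3.06 / 1120 = 0.002732.
Darcy flux q = K · i = 0.6330 × 0.002732 = 0.001729 m/day.
Seepage velocity v = q / n_e = 0.001729 / 0.11 = 0.01572 m/day.
Travel time t = L / v = 1120 / 0.01572 = 71237 days = 195.0 years.

195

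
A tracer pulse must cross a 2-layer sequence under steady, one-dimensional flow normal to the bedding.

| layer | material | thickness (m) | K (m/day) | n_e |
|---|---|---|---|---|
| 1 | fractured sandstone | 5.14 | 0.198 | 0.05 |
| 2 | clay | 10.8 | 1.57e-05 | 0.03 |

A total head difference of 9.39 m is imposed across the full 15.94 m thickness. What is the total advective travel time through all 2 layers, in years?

With flow normal to the layers, continuity requires the same specific discharge q through every layer.
Σ(b_i/K_i) = 5.14/0.198 + 10.8/1.57e-05 = 6.879e+05 d.
q = Δh / Σ(b_i/K_i) = 9.39 / 6.879e+05 = 1.365e-05 m/day.
In each layer the seepage velocity is v_i = q/n_i, so the layer transit time is t_i = b_i·n_i / q:
  layer 1 (fractured sandstone): t_1 = 5.14 × 0.05 / 1.365e-05 = 18828 d
  layer 2 (clay): t_2 = 10.8 × 0.03 / 1.365e-05 = 23737 d
Total t = Σ t_i = 42565 days = 116.5 years.

117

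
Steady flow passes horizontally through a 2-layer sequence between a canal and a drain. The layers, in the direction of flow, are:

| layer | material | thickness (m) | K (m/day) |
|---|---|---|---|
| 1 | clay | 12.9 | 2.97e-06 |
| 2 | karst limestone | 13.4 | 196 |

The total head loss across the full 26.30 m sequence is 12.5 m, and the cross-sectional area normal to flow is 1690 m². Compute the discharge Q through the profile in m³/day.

Flow is perpendicular to layering, so the layers act in series and the equivalent K is the thickness-weighted harmonic mean.
Total thickness L = 12.9 + 13.4 = 26.30 m.
Σ(b_i/K_i) = 12.9/2.97e-06 + 13.4/196 = 4.343e+06 d.
K_eq = L / Σ(b_i/K_i) = 26.30 / 4.343e+06 = 6.055e-06 m/day.
Q = K_eq · A · (Δh/L) = 6.055e-06 × 1690 × (12.5/26.30) = 0.004864 m³/day.

0.00486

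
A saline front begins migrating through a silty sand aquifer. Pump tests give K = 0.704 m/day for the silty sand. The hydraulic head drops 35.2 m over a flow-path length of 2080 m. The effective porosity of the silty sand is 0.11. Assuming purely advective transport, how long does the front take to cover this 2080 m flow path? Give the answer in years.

Hydraulic gradient i = Δh / L = 35.2 / 2080 = 0.01692.
Darcy flux q = K · i = 0.7040 × 0.01692 = 0.01191 m/day.
Seepage velocity v = q / n_e = 0.01191 / 0.11 = 0.1083 m/day.
Travel time t = L / v = 2080 / 0.1083 = 19205 days = 52.58 years.

52.6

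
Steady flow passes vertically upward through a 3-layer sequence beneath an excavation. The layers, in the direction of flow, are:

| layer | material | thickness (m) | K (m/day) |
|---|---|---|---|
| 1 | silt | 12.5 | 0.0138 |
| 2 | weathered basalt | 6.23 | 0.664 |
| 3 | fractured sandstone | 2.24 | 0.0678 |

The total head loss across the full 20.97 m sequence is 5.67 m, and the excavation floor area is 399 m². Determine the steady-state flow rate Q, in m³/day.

Flow is perpendicular to layering, so the layers act in series and the equivalent K is the thickness-weighted harmonic mean.
Total thickness L = 12.5 + 6.23 + 2.24 = 20.97 m.
Σ(b_i/K_i) = 12.5/0.0138 + 6.23/0.664 + 2.24/0.0678 = 948.2 d.
K_eq = L / Σ(b_i/K_i) = 20.97 / 948.2 = 0.02212 m/day.
Q = K_eq · A · (Δh/L) = 0.02212 × 399 × (5.67/20.97) = 2.386 m³/day.

2.39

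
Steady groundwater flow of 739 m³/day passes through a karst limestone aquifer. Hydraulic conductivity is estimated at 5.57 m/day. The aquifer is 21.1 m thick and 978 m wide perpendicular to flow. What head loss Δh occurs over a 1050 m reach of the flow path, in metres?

6.75

Cross-sectional area A = 978 × 21.1 = 20636 m².
From Q = K·A·i, i = Q / (K·A) = 739 / (5.570 × 20636) = 0.006429.
Head loss Δh = i · L = 0.006429 × 1050 = 6.751 m.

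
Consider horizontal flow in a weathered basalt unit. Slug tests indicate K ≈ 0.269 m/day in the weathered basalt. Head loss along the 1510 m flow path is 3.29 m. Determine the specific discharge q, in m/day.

Hydraulic gradient i = Δh / L = 3.29 / 1510 = 0.002179.
Specific discharge q = K · i = 0.2690 × 0.002179 = 0.0005861 m/day.

0.000586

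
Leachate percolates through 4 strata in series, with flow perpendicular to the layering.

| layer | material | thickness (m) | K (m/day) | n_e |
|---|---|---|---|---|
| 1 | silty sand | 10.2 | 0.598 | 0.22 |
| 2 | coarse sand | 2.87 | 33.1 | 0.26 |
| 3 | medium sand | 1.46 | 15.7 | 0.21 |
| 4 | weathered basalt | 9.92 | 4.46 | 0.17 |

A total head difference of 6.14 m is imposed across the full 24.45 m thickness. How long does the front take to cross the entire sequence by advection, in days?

15.8

With flow normal to the layers, continuity requires the same specific discharge q through every layer.
Σ(b_i/K_i) = 10.2/0.598 + 2.87/33.1 + 1.46/15.7 + 9.92/4.46 = 19.46 d.
q = Δh / Σ(b_i/K_i) = 6.14 / 19.46 = 0.3155 m/day.
In each layer the seepage velocity is v_i = q/n_i, so the layer transit time is t_i = b_i·n_i / q:
  layer 1 (silty sand): t_1 = 10.2 × 0.22 / 0.3155 = 7.112 d
  layer 2 (coarse sand): t_2 = 2.87 × 0.26 / 0.3155 = 2.365 d
  layer 3 (medium sand): t_3 = 1.46 × 0.21 / 0.3155 = 0.9718 d
  layer 4 (weathered basalt): t_4 = 9.92 × 0.17 / 0.3155 = 5.345 d
Total t = Σ t_i = 15.79 days.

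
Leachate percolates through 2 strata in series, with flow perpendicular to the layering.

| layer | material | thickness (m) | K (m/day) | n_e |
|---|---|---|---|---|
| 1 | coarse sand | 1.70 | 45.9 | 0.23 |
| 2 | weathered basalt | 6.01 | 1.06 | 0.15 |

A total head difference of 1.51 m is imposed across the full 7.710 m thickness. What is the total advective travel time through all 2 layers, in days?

With flow normal to the layers, continuity requires the same specific discharge q through every layer.
Σ(b_i/K_i) = 1.70/45.9 + 6.01/1.06 = 5.707 d.
q = Δh / Σ(b_i/K_i) = 1.51 / 5.707 = 0.2646 m/day.
In each layer the seepage velocity is v_i = q/n_i, so the layer transit time is t_i = b_i·n_i / q:
  layer 1 (coarse sand): t_1 = 1.70 × 0.23 / 0.2646 = 1.478 d
  layer 2 (weathered basalt): t_2 = 6.01 × 0.15 / 0.2646 = 3.407 d
Total t = Σ t_i = 4.885 days.

4.88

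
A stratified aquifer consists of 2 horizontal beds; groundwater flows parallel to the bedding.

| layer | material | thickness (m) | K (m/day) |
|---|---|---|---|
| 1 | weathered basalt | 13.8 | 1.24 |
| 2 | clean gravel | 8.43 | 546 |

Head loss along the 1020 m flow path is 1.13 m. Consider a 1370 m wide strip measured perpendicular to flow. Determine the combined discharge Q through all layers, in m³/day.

7010

Flow is parallel to layering, so each bed carries its own Darcy discharge and the transmissivities add.
Σ(K_i·b_i) = 1.24×13.8 + 546×8.43 = 4620 m²/day.
Hydraulic gradient i = Δh / L = 1.13 / 1020 = 0.001108.
Q = Σ(K_i·b_i) · W · i = 4620 × 1370 × 0.001108 = 7012 m³/day.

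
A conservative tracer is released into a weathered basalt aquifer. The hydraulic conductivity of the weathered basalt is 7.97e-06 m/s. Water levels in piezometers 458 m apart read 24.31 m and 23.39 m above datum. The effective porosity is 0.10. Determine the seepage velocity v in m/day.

0.0138

Convert K: 7.97e-06 m/s × 86400 = 0.6886 m/day.
Hydraulic gradient i = (24.31 − 23.39) / 458 = 0.92 / 458 = 0.002009.
Darcy flux q = K · i = 0.6886 × 0.002009 = 0.001383 m/day.
Seepage velocity v = q / n_e = 0.001383 / 0.10 = 0.01383 m/day.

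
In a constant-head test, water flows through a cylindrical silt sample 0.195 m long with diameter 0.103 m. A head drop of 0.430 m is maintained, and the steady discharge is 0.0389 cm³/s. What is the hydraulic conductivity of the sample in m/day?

0.183

Cross-sectional area A = π·(d/2)² = π × (0.103/2)² = 0.008332 m².
Convert discharge: 0.0389 cm³/s = 3.890e-08 m³/s.
Darcy's law rearranged: K = Q·L / (A·Δh) = 3.890e-08 × 0.195 / (0.008332 × 0.430) = 2.117e-06 m/s = 0.1829 m/day.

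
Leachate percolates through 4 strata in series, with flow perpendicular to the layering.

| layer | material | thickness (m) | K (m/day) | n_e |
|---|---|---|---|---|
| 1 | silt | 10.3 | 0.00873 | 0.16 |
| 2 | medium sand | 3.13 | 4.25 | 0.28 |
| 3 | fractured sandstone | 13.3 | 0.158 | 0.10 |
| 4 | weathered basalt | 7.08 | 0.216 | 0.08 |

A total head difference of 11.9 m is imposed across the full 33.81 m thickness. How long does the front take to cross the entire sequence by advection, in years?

With flow normal to the layers, continuity requires the same specific discharge q through every layer.
Σ(b_i/K_i) = 10.3/0.00873 + 3.13/4.25 + 13.3/0.158 + 7.08/0.216 = 1298 d.
q = Δh / Σ(b_i/K_i) = 11.9 / 1298 = 0.009171 m/day.
In each layer the seepage velocity is v_i = q/n_i, so the layer transit time is t_i = b_i·n_i / q:
  layer 1 (silt): t_1 = 10.3 × 0.16 / 0.009171 = 179.7 d
  layer 2 (medium sand): t_2 = 3.13 × 0.28 / 0.009171 = 95.56 d
  layer 3 (fractured sandstone): t_3 = 13.3 × 0.10 / 0.009171 = 145.0 d
  layer 4 (weathered basalt): t_4 = 7.08 × 0.08 / 0.009171 = 61.76 d
Total t = Σ t_i = 482.0 days = 1.320 years.

1.32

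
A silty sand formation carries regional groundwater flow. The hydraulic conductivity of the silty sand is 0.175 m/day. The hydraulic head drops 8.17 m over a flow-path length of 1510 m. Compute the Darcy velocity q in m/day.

0.000947

Hydraulic gradient i = Δh / L = 8.17 / 1510 = 0.005411.
Specific discharge q = K · i = 0.1750 × 0.005411 = 0.0009469 m/day.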